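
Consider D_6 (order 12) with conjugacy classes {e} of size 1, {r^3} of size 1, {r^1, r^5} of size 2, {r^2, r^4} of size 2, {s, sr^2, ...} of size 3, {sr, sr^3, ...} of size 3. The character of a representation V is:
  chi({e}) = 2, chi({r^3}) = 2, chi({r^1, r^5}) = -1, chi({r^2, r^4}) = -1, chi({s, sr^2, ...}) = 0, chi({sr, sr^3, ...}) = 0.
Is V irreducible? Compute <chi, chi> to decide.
Irreducible: <chi, chi> = 1.

Explanation: <chi, chi> = (1/|G|) sum_C |C| * |chi(C)|^2 = (1/12)[1*|2|^2 + 1*|2|^2 + 2*|-1|^2 + 2*|-1|^2 + 3*|0|^2 + 3*|0|^2]
  = (1/12)[(4) + (4) + (2) + (2) + (0) + (0)] = 12/12 = 1.
A character is irreducible iff <chi, chi> = 1, so this representation is irreducible.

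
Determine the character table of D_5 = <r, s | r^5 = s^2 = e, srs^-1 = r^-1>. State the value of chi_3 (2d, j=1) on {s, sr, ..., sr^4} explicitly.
Conjugacy classes: {e} of size 1, {r^1, r^4} of size 2, {r^2, r^3} of size 2, {s, sr, ..., sr^4} of size 5.
Character table:
  irrep \ class              {e} (size 1)  {r^1, r^4} (size 2)  {r^2, r^3} (size 2)  {s, sr, ..., sr^4} (size 5)
  chi_1 (triv)               1             1                    1                    1                          
  chi_2 (sign: r->1, s->-1)  1             1                    1                    -1                         
  chi_3 (2d, j=1)            2             -1/2 + sqrt(5)/2     -sqrt(5)/2 - 1/2     0                          
  chi_4 (2d, j=2)            2             -sqrt(5)/2 - 1/2     -1/2 + sqrt(5)/2     0                          

Spot check: chi_3 (2d, j=1) on {s, sr, ..., sr^4} = 0.

Why: D_5 has order 2*5 = 10 with 4 conjugacy classes, hence 4 irreducibles. Sum of squared dims 1 + 1 + 4 + 4 = 10 = |G|. Linear characters come from the abelianisation; the 2-dimensional irreps have character r^k -> 2*cos(2*pi*j*k/5), reflections -> 0.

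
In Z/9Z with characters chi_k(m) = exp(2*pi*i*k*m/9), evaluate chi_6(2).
chi_6(2) = zeta_9^12 = exp(2*I*pi/3)

Working: chi_6(2) = zeta_9^(6*2) = zeta_9^12. Since zeta_9^9 = 1, this equals zeta_9^3 = exp(2*pi*i*3/9) = exp(2*I*pi/3).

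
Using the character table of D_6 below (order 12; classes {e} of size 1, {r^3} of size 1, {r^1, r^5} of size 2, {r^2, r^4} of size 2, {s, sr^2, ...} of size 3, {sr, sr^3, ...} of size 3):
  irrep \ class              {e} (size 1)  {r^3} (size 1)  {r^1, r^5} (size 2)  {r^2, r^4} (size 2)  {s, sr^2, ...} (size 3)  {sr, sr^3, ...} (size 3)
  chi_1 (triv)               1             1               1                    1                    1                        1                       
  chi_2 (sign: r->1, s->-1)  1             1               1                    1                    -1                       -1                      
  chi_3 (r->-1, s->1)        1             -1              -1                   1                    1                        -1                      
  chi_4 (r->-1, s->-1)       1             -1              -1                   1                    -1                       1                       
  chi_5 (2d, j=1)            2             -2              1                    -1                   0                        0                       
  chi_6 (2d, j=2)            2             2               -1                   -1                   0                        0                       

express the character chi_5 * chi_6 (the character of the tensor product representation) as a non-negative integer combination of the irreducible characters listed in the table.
chi_5 tensor chi_6 = chi_3 + chi_4 + chi_5 (all other irreducibles have multiplicity 0).

Working: The character of a tensor product is the pointwise product (chi_5 * chi_6)(C) = chi_5(C) * chi_6(C):
  {e}: (2)*(2), {r^3}: (-2)*(2), {r^1, r^5}: (1)*(-1), {r^2, r^4}: (-1)*(-1), {s, sr^2, ...}: (0)*(0), {sr, sr^3, ...}: (0)*(0)
so (chi_5 * chi_6) takes values
  {e} -> 4, {r^3} -> -4, {r^1, r^5} -> -1, {r^2, r^4} -> 1, {s, sr^2, ...} -> 0, {sr, sr^3, ...} -> 0.
Now take the inner product of this character with each irreducible chi from the table, <chi_5*chi_6, chi> = (1/12) sum_C |C| (chi_5*chi_6)(C) conj(chi(C)):
  <chi_5*chi_6, chi_1> = (1/12)[1*(4)*conj(1) + 1*(-4)*conj(1) + 2*(-1)*conj(1) + 2*(1)*conj(1) + 3*(0)*conj(1) + 3*(0)*conj(1)]
      = (1/12)[(4) + (-4) + (-2) + (2) + (0) + (0)] = 0/12 = 0
  <chi_5*chi_6, chi_2> = (1/12)[1*(4)*conj(1) + 1*(-4)*conj(1) + 2*(-1)*conj(1) + 2*(1)*conj(1) + 3*(0)*conj(-1) + 3*(0)*conj(-1)]
      = (1/12)[(4) + (-4) + (-2) + (2) + (0) + (0)] = 0/12 = 0
  <chi_5*chi_6, chi_3> = (1/12)[1*(4)*conj(1) + 1*(-4)*conj(-1) + 2*(-1)*conj(-1) + 2*(1)*conj(1) + 3*(0)*conj(1) + 3*(0)*conj(-1)]
      = (1/12)[(4) + (4) + (2) + (2) + (0) + (0)] = 12/12 = 1
  <chi_5*chi_6, chi_4> = (1/12)[1*(4)*conj(1) + 1*(-4)*conj(-1) + 2*(-1)*conj(-1) + 2*(1)*conj(1) + 3*(0)*conj(-1) + 3*(0)*conj(1)]
      = (1/12)[(4) + (4) + (2) + (2) + (0) + (0)] = 12/12 = 1
  <chi_5*chi_6, chi_5> = (1/12)[1*(4)*conj(2) + 1*(-4)*conj(-2) + 2*(-1)*conj(1) + 2*(1)*conj(-1) + 3*(0)*conj(0) + 3*(0)*conj(0)]
      = (1/12)[(8) + (8) + (-2) + (-2) + (0) + (0)] = 12/12 = 1
  <chi_5*chi_6, chi_6> = (1/12)[1*(4)*conj(2) + 1*(-4)*conj(2) + 2*(-1)*conj(-1) + 2*(1)*conj(-1) + 3*(0)*conj(0) + 3*(0)*conj(0)]
      = (1/12)[(8) + (-8) + (2) + (-2) + (0) + (0)] = 0/12 = 0
Hence the multiplicities are chi_3: 1, chi_4: 1, chi_5: 1. Dimension check: dim(chi_5)*dim(chi_6) = 2*2 = 4 and sum (mult * dim) = 1*1 + 1*1 + 1*2 = 4.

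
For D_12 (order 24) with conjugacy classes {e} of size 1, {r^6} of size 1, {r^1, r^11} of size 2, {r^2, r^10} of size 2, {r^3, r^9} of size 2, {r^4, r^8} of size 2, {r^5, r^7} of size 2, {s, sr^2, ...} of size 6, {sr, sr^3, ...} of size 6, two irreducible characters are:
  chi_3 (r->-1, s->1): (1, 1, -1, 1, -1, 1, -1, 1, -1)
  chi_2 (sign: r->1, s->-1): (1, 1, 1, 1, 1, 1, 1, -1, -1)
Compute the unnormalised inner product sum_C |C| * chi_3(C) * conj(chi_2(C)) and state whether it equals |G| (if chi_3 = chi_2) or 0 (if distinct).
Sum = 0; so <chi_3, chi_2> = 0 (distinct irreducibles are orthogonal).

Derivation: Compute term by term over conjugacy classes (|C| * chi_3(C) * conj(chi_2(C))):
  1*(1)*conj(1) + 1*(1)*conj(1) + 2*(-1)*conj(1) + 2*(1)*conj(1) + 2*(-1)*conj(1) + 2*(1)*conj(1) + 2*(-1)*conj(1) + 6*(1)*conj(-1) + 6*(-1)*conj(-1)
  = (1) + (1) + (-2) + (2) + (-2) + (2) + (-2) + (-6) + (6)
  = 0.
Dividing by |G| = 24 gives 0/24 = 0, matching the row-orthogonality relation <chi_3, chi_2> = [chi_3 = chi_2].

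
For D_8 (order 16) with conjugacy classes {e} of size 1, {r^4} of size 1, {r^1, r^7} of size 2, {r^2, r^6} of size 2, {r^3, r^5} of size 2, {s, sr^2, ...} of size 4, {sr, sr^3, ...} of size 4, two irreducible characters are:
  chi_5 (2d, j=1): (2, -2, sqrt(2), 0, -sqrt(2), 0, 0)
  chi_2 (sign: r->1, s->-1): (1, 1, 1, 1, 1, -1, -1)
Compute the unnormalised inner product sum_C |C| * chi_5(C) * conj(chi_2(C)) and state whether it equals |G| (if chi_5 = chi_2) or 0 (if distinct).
Sum = 0; so <chi_5, chi_2> = 0 (distinct irreducibles are orthogonal).

Reasoning: Compute term by term over conjugacy classes (|C| * chi_5(C) * conj(chi_2(C))):
  1*(2)*conj(1) + 1*(-2)*conj(1) + 2*(sqrt(2))*conj(1) + 2*(0)*conj(1) + 2*(-sqrt(2))*conj(1) + 4*(0)*conj(-1) + 4*(0)*conj(-1)
  = (2) + (-2) + (2*sqrt(2)) + (0) + (-2*sqrt(2)) + (0) + (0)
  = 0.
Dividing by |G| = 16 gives 0/16 = 0, matching the row-orthogonality relation <chi_5, chi_2> = [chi_5 = chi_2].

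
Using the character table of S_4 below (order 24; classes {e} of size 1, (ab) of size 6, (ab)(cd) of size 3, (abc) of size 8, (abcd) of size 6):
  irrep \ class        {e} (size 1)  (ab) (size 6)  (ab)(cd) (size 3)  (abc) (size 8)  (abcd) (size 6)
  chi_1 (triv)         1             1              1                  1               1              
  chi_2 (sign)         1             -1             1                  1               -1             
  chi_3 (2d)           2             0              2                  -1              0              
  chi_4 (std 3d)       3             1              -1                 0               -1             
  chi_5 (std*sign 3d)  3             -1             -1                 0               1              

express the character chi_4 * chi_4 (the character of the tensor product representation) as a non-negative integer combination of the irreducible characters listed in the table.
chi_4 tensor chi_4 = chi_1 + chi_3 + chi_4 + chi_5 (all other irreducibles have multiplicity 0).

Derivation: The character of a tensor product is the pointwise product (chi_4 * chi_4)(C) = chi_4(C) * chi_4(C):
  {e}: (3)*(3), (ab): (1)*(1), (ab)(cd): (-1)*(-1), (abc): (0)*(0), (abcd): (-1)*(-1)
so (chi_4 * chi_4) takes values
  {e} -> 9, (ab) -> 1, (ab)(cd) -> 1, (abc) -> 0, (abcd) -> 1.
Now take the inner product of this character with each irreducible chi from the table, <chi_4*chi_4, chi> = (1/24) sum_C |C| (chi_4*chi_4)(C) conj(chi(C)):
  <chi_4*chi_4, chi_1> = (1/24)[1*(9)*conj(1) + 6*(1)*conj(1) + 3*(1)*conj(1) + 8*(0)*conj(1) + 6*(1)*conj(1)]
      = (1/24)[(9) + (6) + (3) + (0) + (6)] = 24/24 = 1
  <chi_4*chi_4, chi_2> = (1/24)[1*(9)*conj(1) + 6*(1)*conj(-1) + 3*(1)*conj(1) + 8*(0)*conj(1) + 6*(1)*conj(-1)]
      = (1/24)[(9) + (-6) + (3) + (0) + (-6)] = 0/24 = 0
  <chi_4*chi_4, chi_3> = (1/24)[1*(9)*conj(2) + 6*(1)*conj(0) + 3*(1)*conj(2) + 8*(0)*conj(-1) + 6*(1)*conj(0)]
      = (1/24)[(18) + (0) + (6) + (0) + (0)] = 24/24 = 1
  <chi_4*chi_4, chi_4> = (1/24)[1*(9)*conj(3) + 6*(1)*conj(1) + 3*(1)*conj(-1) + 8*(0)*conj(0) + 6*(1)*conj(-1)]
      = (1/24)[(27) + (6) + (-3) + (0) + (-6)] = 24/24 = 1
  <chi_4*chi_4, chi_5> = (1/24)[1*(9)*conj(3) + 6*(1)*conj(-1) + 3*(1)*conj(-1) + 8*(0)*conj(0) + 6*(1)*conj(1)]
      = (1/24)[(27) + (-6) + (-3) + (0) + (6)] = 24/24 = 1
Hence the multiplicities are chi_1: 1, chi_3: 1, chi_4: 1, chi_5: 1. Dimension check: dim(chi_4)*dim(chi_4) = 3*3 = 9 and sum (mult * dim) = 1*1 + 1*2 + 1*3 + 1*3 = 9.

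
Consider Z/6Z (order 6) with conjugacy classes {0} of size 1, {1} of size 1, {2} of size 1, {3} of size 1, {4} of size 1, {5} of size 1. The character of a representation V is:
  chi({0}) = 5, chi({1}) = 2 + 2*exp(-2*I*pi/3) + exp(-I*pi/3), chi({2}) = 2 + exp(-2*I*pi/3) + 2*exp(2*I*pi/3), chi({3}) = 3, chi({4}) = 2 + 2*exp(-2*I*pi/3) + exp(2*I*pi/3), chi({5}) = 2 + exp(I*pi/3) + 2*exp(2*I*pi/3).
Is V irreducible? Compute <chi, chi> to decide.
Not irreducible (reducible): <chi, chi> = 9 > 1.

<chi, chi> = (1/|G|) sum_C |C| * |chi(C)|^2 = (1/6)[1*|5|^2 + 1*|2 + 2*exp(-2*I*pi/3) + exp(-I*pi/3)|^2 + 1*|2 + exp(-2*I*pi/3) + 2*exp(2*I*pi/3)|^2 + 1*|3|^2 + 1*|2 + 2*exp(-2*I*pi/3) + exp(2*I*pi/3)|^2 + 1*|2 + exp(I*pi/3) + 2*exp(2*I*pi/3)|^2]
  = (1/6)[(25) + (9) + (1) + (9) + (1) + (9)] = 54/6 = 9.
(Exp terms are combined using exp(i*s)*conj(exp(i*t)) = exp(i*(s-t)), and sums of them are collapsed using the identity that for every m > 1 the m distinct m-th roots of unity sum to 0, e.g. 1 + exp(2*I*pi/3) + exp(-2*I*pi/3) = 0.)
A character is irreducible iff <chi, chi> = 1, so this representation is reducible.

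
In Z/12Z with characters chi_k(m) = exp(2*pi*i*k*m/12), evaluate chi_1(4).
chi_1(4) = zeta_12^4 = exp(2*I*pi/3)

Solution. chi_1(4) = zeta_12^(1*4) = zeta_12^4. Since zeta_12^12 = 1, this equals zeta_12^4 = exp(2*pi*i*4/12) = exp(2*I*pi/3).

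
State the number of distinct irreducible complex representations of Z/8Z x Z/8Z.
64

Proof sketch: The number of irreducible complex representations of a finite group equals its number of conjugacy classes. Z/8Z x Z/8Z is abelian of order 64, so every element is its own conjugacy class: 64 classes, so Z/8Z x Z/8Z (order 64) has exactly 64 irreducible complex representations.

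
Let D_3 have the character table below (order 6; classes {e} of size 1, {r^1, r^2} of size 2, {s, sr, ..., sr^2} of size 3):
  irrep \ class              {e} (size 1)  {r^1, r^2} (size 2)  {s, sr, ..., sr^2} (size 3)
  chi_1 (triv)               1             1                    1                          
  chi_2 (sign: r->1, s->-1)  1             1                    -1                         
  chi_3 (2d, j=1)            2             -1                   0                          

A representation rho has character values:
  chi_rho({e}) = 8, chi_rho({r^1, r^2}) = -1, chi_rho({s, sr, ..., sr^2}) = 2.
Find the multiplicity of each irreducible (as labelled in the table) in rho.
Multiplicities: chi_1: 2, chi_2: 0, chi_3: 3.

Explanation: Use <chi_rho, chi> = (1/|G|) sum_C |C| * chi_rho(C) * conj(chi(C)) with |G| = 6 for each irreducible chi in the table:
  <chi_rho, chi_1> = (1/6)[1*(8)*conj(1) + 2*(-1)*conj(1) + 3*(2)*conj(1)]
      = (1/6)[(8) + (-2) + (6)] = 12/6 = 2
  <chi_rho, chi_2> = (1/6)[1*(8)*conj(1) + 2*(-1)*conj(1) + 3*(2)*conj(-1)]
      = (1/6)[(8) + (-2) + (-6)] = 0/6 = 0
  <chi_rho, chi_3> = (1/6)[1*(8)*conj(2) + 2*(-1)*conj(-1) + 3*(2)*conj(0)]
      = (1/6)[(16) + (2) + (0)] = 18/6 = 3
Dimension check: dim(rho) = sum (mult * dim) = 2*1 + 0*1 + 3*2 = 8 = chi_rho(e) = 8.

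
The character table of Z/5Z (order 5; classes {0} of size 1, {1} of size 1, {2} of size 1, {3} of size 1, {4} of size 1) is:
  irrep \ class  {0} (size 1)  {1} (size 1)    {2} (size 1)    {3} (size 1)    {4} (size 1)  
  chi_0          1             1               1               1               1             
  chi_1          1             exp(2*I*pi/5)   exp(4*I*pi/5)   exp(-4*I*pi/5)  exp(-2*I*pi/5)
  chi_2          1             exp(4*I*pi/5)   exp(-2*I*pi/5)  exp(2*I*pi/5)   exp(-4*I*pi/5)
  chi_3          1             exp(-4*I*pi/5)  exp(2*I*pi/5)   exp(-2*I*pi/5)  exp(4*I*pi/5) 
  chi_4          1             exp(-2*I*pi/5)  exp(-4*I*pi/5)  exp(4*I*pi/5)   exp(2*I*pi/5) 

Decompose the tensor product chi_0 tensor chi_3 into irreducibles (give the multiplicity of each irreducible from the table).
chi_0 tensor chi_3 = chi_3 (all other irreducibles have multiplicity 0).

Argument: The character of a tensor product is the pointwise product (chi_0 * chi_3)(C) = chi_0(C) * chi_3(C):
  {0}: (1)*(1), {1}: (1)*(exp(-4*I*pi/5)), {2}: (1)*(exp(2*I*pi/5)), {3}: (1)*(exp(-2*I*pi/5)), {4}: (1)*(exp(4*I*pi/5))
so (chi_0 * chi_3) takes values
  {0} -> 1, {1} -> exp(-4*I*pi/5), {2} -> exp(2*I*pi/5), {3} -> exp(-2*I*pi/5), {4} -> exp(4*I*pi/5).
Now take the inner product of this character with each irreducible chi from the table, <chi_0*chi_3, chi> = (1/5) sum_C |C| (chi_0*chi_3)(C) conj(chi(C)):
  <chi_0*chi_3, chi_0> = (1/5)[1*(1)*conj(1) + 1*(exp(-4*I*pi/5))*conj(1) + 1*(exp(2*I*pi/5))*conj(1) + 1*(exp(-2*I*pi/5))*conj(1) + 1*(exp(4*I*pi/5))*conj(1)]
      = (1/5)[(1) + (exp(-4*I*pi/5)) + (exp(2*I*pi/5)) + (exp(-2*I*pi/5)) + (exp(4*I*pi/5))] = 0/5 = 0
  <chi_0*chi_3, chi_1> = (1/5)[1*(1)*conj(1) + 1*(exp(-4*I*pi/5))*conj(exp(2*I*pi/5)) + 1*(exp(2*I*pi/5))*conj(exp(4*I*pi/5)) + 1*(exp(-2*I*pi/5))*conj(exp(-4*I*pi/5)) + 1*(exp(4*I*pi/5))*conj(exp(-2*I*pi/5))]
      = (1/5)[(1) + (exp(4*I*pi/5)) + (exp(-2*I*pi/5)) + (exp(2*I*pi/5)) + (exp(-4*I*pi/5))] = 0/5 = 0
  <chi_0*chi_3, chi_2> = (1/5)[1*(1)*conj(1) + 1*(exp(-4*I*pi/5))*conj(exp(4*I*pi/5)) + 1*(exp(2*I*pi/5))*conj(exp(-2*I*pi/5)) + 1*(exp(-2*I*pi/5))*conj(exp(2*I*pi/5)) + 1*(exp(4*I*pi/5))*conj(exp(-4*I*pi/5))]
      = (1/5)[(1) + (exp(2*I*pi/5)) + (exp(4*I*pi/5)) + (exp(-4*I*pi/5)) + (exp(-2*I*pi/5))] = 0/5 = 0
  <chi_0*chi_3, chi_3> = (1/5)[1*(1)*conj(1) + 1*(exp(-4*I*pi/5))*conj(exp(-4*I*pi/5)) + 1*(exp(2*I*pi/5))*conj(exp(2*I*pi/5)) + 1*(exp(-2*I*pi/5))*conj(exp(-2*I*pi/5)) + 1*(exp(4*I*pi/5))*conj(exp(4*I*pi/5))]
      = (1/5)[(1) + (1) + (1) + (1) + (1)] = 5/5 = 1
  <chi_0*chi_3, chi_4> = (1/5)[1*(1)*conj(1) + 1*(exp(-4*I*pi/5))*conj(exp(-2*I*pi/5)) + 1*(exp(2*I*pi/5))*conj(exp(-4*I*pi/5)) + 1*(exp(-2*I*pi/5))*conj(exp(4*I*pi/5)) + 1*(exp(4*I*pi/5))*conj(exp(2*I*pi/5))]
      = (1/5)[(1) + (exp(-2*I*pi/5)) + (exp(-4*I*pi/5)) + (exp(4*I*pi/5)) + (exp(2*I*pi/5))] = 0/5 = 0
(Exp terms are combined using exp(i*s)*conj(exp(i*t)) = exp(i*(s-t)), and sums of them are collapsed using the identity that for every m > 1 the m distinct m-th roots of unity sum to 0, e.g. 1 + exp(2*I*pi/3) + exp(-2*I*pi/3) = 0.)
Hence the multiplicities are chi_3: 1. Dimension check: dim(chi_0)*dim(chi_3) = 1*1 = 1 and sum (mult * dim) = 1*1 = 1.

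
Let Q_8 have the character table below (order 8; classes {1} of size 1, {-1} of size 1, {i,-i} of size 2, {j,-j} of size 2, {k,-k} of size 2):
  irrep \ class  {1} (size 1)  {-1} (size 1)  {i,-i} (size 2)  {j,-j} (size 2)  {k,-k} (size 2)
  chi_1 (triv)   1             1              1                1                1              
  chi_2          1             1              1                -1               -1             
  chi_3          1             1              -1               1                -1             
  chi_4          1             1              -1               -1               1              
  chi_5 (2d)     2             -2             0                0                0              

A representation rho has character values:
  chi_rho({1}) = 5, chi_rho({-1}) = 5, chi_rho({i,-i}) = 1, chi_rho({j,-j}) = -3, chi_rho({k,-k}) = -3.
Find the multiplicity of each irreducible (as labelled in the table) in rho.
Multiplicities: chi_1: 0, chi_2: 3, chi_3: 1, chi_4: 1, chi_5: 0.

Proof sketch: Use <chi_rho, chi> = (1/|G|) sum_C |C| * chi_rho(C) * conj(chi(C)) with |G| = 8 for each irreducible chi in the table:
  <chi_rho, chi_1> = (1/8)[1*(5)*conj(1) + 1*(5)*conj(1) + 2*(1)*conj(1) + 2*(-3)*conj(1) + 2*(-3)*conj(1)]
      = (1/8)[(5) + (5) + (2) + (-6) + (-6)] = 0/8 = 0
  <chi_rho, chi_2> = (1/8)[1*(5)*conj(1) + 1*(5)*conj(1) + 2*(1)*conj(1) + 2*(-3)*conj(-1) + 2*(-3)*conj(-1)]
      = (1/8)[(5) + (5) + (2) + (6) + (6)] = 24/8 = 3
  <chi_rho, chi_3> = (1/8)[1*(5)*conj(1) + 1*(5)*conj(1) + 2*(1)*conj(-1) + 2*(-3)*conj(1) + 2*(-3)*conj(-1)]
      = (1/8)[(5) + (5) + (-2) + (-6) + (6)] = 8/8 = 1
  <chi_rho, chi_4> = (1/8)[1*(5)*conj(1) + 1*(5)*conj(1) + 2*(1)*conj(-1) + 2*(-3)*conj(-1) + 2*(-3)*conj(1)]
      = (1/8)[(5) + (5) + (-2) + (6) + (-6)] = 8/8 = 1
  <chi_rho, chi_5> = (1/8)[1*(5)*conj(2) + 1*(5)*conj(-2) + 2*(1)*conj(0) + 2*(-3)*conj(0) + 2*(-3)*conj(0)]
      = (1/8)[(10) + (-10) + (0) + (0) + (0)] = 0/8 = 0
Dimension check: dim(rho) = sum (mult * dim) = 0*1 + 3*1 + 1*1 + 1*1 + 0*2 = 5 = chi_rho(e) = 5.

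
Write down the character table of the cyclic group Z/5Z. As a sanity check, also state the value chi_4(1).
Character table of Z/5Z (irreps indexed chi_0,...,chi_4 with chi_k(m) = zeta_5^(k*m), zeta_5 = exp(2*pi*i/5)):
  irrep \ class  {0} (size 1)  {1} (size 1)    {2} (size 1)    {3} (size 1)    {4} (size 1)  
  chi_0          1             1               1               1               1             
  chi_1          1             exp(2*I*pi/5)   exp(4*I*pi/5)   exp(-4*I*pi/5)  exp(-2*I*pi/5)
  chi_2          1             exp(4*I*pi/5)   exp(-2*I*pi/5)  exp(2*I*pi/5)   exp(-4*I*pi/5)
  chi_3          1             exp(-4*I*pi/5)  exp(2*I*pi/5)   exp(-2*I*pi/5)  exp(4*I*pi/5) 
  chi_4          1             exp(-2*I*pi/5)  exp(-4*I*pi/5)  exp(4*I*pi/5)   exp(2*I*pi/5) 

Spot check: chi_4(1) = zeta_5^(4*1) = zeta_5^4 = exp(-2*I*pi/5).

Details: Z/5Z is abelian, so all 5 irreducible complex representations are 1-dimensional. They are given by chi_k(m) = zeta_5^(k*m) for k = 0,...,4. Row orthogonality: sum_m chi_k(m) conj(chi_l(m)) = 5 * [k = l].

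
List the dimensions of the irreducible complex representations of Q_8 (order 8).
Dimensions: 1, 1, 1, 1, 2

Solution. There are 5 irreducibles (= number of conjugacy classes). Their dimensions d_i satisfy sum d_i^2 = |G| = 8: 1 + 1 + 1 + 1 + 4 = 8.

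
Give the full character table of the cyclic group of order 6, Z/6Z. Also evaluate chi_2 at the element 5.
Character table of Z/6Z (irreps indexed chi_0,...,chi_5 with chi_k(m) = zeta_6^(k*m), zeta_6 = exp(2*pi*i/6)):
  irrep \ class  {0} (size 1)  {1} (size 1)    {2} (size 1)    {3} (size 1)  {4} (size 1)    {5} (size 1)  
  chi_0          1             1               1               1             1               1             
  chi_1          1             exp(I*pi/3)     exp(2*I*pi/3)   -1            exp(-2*I*pi/3)  exp(-I*pi/3)  
  chi_2          1             exp(2*I*pi/3)   exp(-2*I*pi/3)  1             exp(2*I*pi/3)   exp(-2*I*pi/3)
  chi_3          1             -1              1               -1            1               -1            
  chi_4          1             exp(-2*I*pi/3)  exp(2*I*pi/3)   1             exp(-2*I*pi/3)  exp(2*I*pi/3) 
  chi_5          1             exp(-I*pi/3)    exp(-2*I*pi/3)  -1            exp(2*I*pi/3)   exp(I*pi/3)   

Spot check: chi_2(5) = zeta_6^(2*5) = zeta_6^10 = exp(-2*I*pi/3).

Working: Z/6Z is abelian, so all 6 irreducible complex representations are 1-dimensional. They are given by chi_k(m) = zeta_6^(k*m) for k = 0,...,5. Row orthogonality: sum_m chi_k(m) conj(chi_l(m)) = 6 * [k = l].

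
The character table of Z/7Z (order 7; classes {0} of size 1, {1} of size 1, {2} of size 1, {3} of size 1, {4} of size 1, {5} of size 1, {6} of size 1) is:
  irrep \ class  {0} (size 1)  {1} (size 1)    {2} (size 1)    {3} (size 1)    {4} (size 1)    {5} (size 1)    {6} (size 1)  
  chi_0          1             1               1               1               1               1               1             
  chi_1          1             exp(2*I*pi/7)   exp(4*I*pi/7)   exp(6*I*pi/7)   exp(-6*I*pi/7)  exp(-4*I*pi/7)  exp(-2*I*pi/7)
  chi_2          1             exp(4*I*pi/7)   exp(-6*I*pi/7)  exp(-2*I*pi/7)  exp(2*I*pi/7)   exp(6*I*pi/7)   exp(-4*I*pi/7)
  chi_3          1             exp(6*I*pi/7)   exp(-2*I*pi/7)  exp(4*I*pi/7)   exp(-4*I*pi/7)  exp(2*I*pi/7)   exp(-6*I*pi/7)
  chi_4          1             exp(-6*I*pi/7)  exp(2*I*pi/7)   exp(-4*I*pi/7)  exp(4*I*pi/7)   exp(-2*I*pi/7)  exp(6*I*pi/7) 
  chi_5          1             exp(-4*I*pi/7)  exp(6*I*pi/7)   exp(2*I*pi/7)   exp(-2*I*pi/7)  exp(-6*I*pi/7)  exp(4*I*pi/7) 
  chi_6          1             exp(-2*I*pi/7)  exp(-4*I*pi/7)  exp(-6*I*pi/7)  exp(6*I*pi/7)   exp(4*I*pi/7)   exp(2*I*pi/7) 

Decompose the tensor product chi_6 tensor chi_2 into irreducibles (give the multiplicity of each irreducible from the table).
chi_6 tensor chi_2 = chi_1 (all other irreducibles have multiplicity 0).

Argument: The character of a tensor product is the pointwise product (chi_6 * chi_2)(C) = chi_6(C) * chi_2(C):
  {0}: (1)*(1), {1}: (exp(-2*I*pi/7))*(exp(4*I*pi/7)), {2}: (exp(-4*I*pi/7))*(exp(-6*I*pi/7)), {3}: (exp(-6*I*pi/7))*(exp(-2*I*pi/7)), {4}: (exp(6*I*pi/7))*(exp(2*I*pi/7)), {5}: (exp(4*I*pi/7))*(exp(6*I*pi/7)), {6}: (exp(2*I*pi/7))*(exp(-4*I*pi/7))
so (chi_6 * chi_2) takes values
  {0} -> 1, {1} -> exp(2*I*pi/7), {2} -> exp(4*I*pi/7), {3} -> exp(6*I*pi/7), {4} -> exp(-6*I*pi/7), {5} -> exp(-4*I*pi/7), {6} -> exp(-2*I*pi/7).
Now take the inner product of this character with each irreducible chi from the table, <chi_6*chi_2, chi> = (1/7) sum_C |C| (chi_6*chi_2)(C) conj(chi(C)):
  <chi_6*chi_2, chi_0> = (1/7)[1*(1)*conj(1) + 1*(exp(2*I*pi/7))*conj(1) + 1*(exp(4*I*pi/7))*conj(1) + 1*(exp(6*I*pi/7))*conj(1) + 1*(exp(-6*I*pi/7))*conj(1) + 1*(exp(-4*I*pi/7))*conj(1) + 1*(exp(-2*I*pi/7))*conj(1)]
      = (1/7)[(1) + (exp(2*I*pi/7)) + (exp(4*I*pi/7)) + (exp(6*I*pi/7)) + (exp(-6*I*pi/7)) + (exp(-4*I*pi/7)) + (exp(-2*I*pi/7))] = 0/7 = 0
  <chi_6*chi_2, chi_1> = (1/7)[1*(1)*conj(1) + 1*(exp(2*I*pi/7))*conj(exp(2*I*pi/7)) + 1*(exp(4*I*pi/7))*conj(exp(4*I*pi/7)) + 1*(exp(6*I*pi/7))*conj(exp(6*I*pi/7)) + 1*(exp(-6*I*pi/7))*conj(exp(-6*I*pi/7)) + 1*(exp(-4*I*pi/7))*conj(exp(-4*I*pi/7)) + 1*(exp(-2*I*pi/7))*conj(exp(-2*I*pi/7))]
      = (1/7)[(1) + (1) + (1) + (1) + (1) + (1) + (1)] = 7/7 = 1
  <chi_6*chi_2, chi_2> = (1/7)[1*(1)*conj(1) + 1*(exp(2*I*pi/7))*conj(exp(4*I*pi/7)) + 1*(exp(4*I*pi/7))*conj(exp(-6*I*pi/7)) + 1*(exp(6*I*pi/7))*conj(exp(-2*I*pi/7)) + 1*(exp(-6*I*pi/7))*conj(exp(2*I*pi/7)) + 1*(exp(-4*I*pi/7))*conj(exp(6*I*pi/7)) + 1*(exp(-2*I*pi/7))*conj(exp(-4*I*pi/7))]
      = (1/7)[(1) + (exp(-2*I*pi/7)) + (exp(-4*I*pi/7)) + (exp(-6*I*pi/7)) + (exp(6*I*pi/7)) + (exp(4*I*pi/7)) + (exp(2*I*pi/7))] = 0/7 = 0
  <chi_6*chi_2, chi_3> = (1/7)[1*(1)*conj(1) + 1*(exp(2*I*pi/7))*conj(exp(6*I*pi/7)) + 1*(exp(4*I*pi/7))*conj(exp(-2*I*pi/7)) + 1*(exp(6*I*pi/7))*conj(exp(4*I*pi/7)) + 1*(exp(-6*I*pi/7))*conj(exp(-4*I*pi/7)) + 1*(exp(-4*I*pi/7))*conj(exp(2*I*pi/7)) + 1*(exp(-2*I*pi/7))*conj(exp(-6*I*pi/7))]
      = (1/7)[(1) + (exp(-4*I*pi/7)) + (exp(6*I*pi/7)) + (exp(2*I*pi/7)) + (exp(-2*I*pi/7)) + (exp(-6*I*pi/7)) + (exp(4*I*pi/7))] = 0/7 = 0
  <chi_6*chi_2, chi_4> = (1/7)[1*(1)*conj(1) + 1*(exp(2*I*pi/7))*conj(exp(-6*I*pi/7)) + 1*(exp(4*I*pi/7))*conj(exp(2*I*pi/7)) + 1*(exp(6*I*pi/7))*conj(exp(-4*I*pi/7)) + 1*(exp(-6*I*pi/7))*conj(exp(4*I*pi/7)) + 1*(exp(-4*I*pi/7))*conj(exp(-2*I*pi/7)) + 1*(exp(-2*I*pi/7))*conj(exp(6*I*pi/7))]
      = (1/7)[(1) + (exp(-6*I*pi/7)) + (exp(2*I*pi/7)) + (exp(-4*I*pi/7)) + (exp(4*I*pi/7)) + (exp(-2*I*pi/7)) + (exp(6*I*pi/7))] = 0/7 = 0
  <chi_6*chi_2, chi_5> = (1/7)[1*(1)*conj(1) + 1*(exp(2*I*pi/7))*conj(exp(-4*I*pi/7)) + 1*(exp(4*I*pi/7))*conj(exp(6*I*pi/7)) + 1*(exp(6*I*pi/7))*conj(exp(2*I*pi/7)) + 1*(exp(-6*I*pi/7))*conj(exp(-2*I*pi/7)) + 1*(exp(-4*I*pi/7))*conj(exp(-6*I*pi/7)) + 1*(exp(-2*I*pi/7))*conj(exp(4*I*pi/7))]
      = (1/7)[(1) + (exp(6*I*pi/7)) + (exp(-2*I*pi/7)) + (exp(4*I*pi/7)) + (exp(-4*I*pi/7)) + (exp(2*I*pi/7)) + (exp(-6*I*pi/7))] = 0/7 = 0
  <chi_6*chi_2, chi_6> = (1/7)[1*(1)*conj(1) + 1*(exp(2*I*pi/7))*conj(exp(-2*I*pi/7)) + 1*(exp(4*I*pi/7))*conj(exp(-4*I*pi/7)) + 1*(exp(6*I*pi/7))*conj(exp(-6*I*pi/7)) + 1*(exp(-6*I*pi/7))*conj(exp(6*I*pi/7)) + 1*(exp(-4*I*pi/7))*conj(exp(4*I*pi/7)) + 1*(exp(-2*I*pi/7))*conj(exp(2*I*pi/7))]
      = (1/7)[(1) + (exp(4*I*pi/7)) + (exp(-6*I*pi/7)) + (exp(-2*I*pi/7)) + (exp(2*I*pi/7)) + (exp(6*I*pi/7)) + (exp(-4*I*pi/7))] = 0/7 = 0
(Exp terms are combined using exp(i*s)*conj(exp(i*t)) = exp(i*(s-t)), and sums of them are collapsed using the identity that for every m > 1 the m distinct m-th roots of unity sum to 0, e.g. 1 + exp(2*I*pi/3) + exp(-2*I*pi/3) = 0.)
Hence the multiplicities are chi_1: 1. Dimension check: dim(chi_6)*dim(chi_2) = 1*1 = 1 and sum (mult * dim) = 1*1 = 1.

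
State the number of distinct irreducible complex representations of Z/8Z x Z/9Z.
72

The number of irreducible complex representations of a finite group equals its number of conjugacy classes. Z/8Z x Z/9Z is abelian of order 72, so every element is its own conjugacy class: 72 classes, so Z/8Z x Z/9Z (order 72) has exactly 72 irreducible complex representations.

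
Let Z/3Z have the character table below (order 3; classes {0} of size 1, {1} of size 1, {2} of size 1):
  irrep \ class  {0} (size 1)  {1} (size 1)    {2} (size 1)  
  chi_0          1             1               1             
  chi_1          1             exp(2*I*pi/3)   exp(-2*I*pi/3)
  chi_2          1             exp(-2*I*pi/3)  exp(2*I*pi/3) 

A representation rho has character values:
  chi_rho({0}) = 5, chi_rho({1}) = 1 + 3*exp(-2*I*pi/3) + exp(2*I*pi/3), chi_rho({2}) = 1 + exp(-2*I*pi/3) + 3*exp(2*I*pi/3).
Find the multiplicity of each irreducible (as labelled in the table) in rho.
Multiplicities: chi_0: 1, chi_1: 1, chi_2: 3.

Justification: Use <chi_rho, chi> = (1/|G|) sum_C |C| * chi_rho(C) * conj(chi(C)) with |G| = 3 for each irreducible chi in the table:
  <chi_rho, chi_0> = (1/3)[1*(5)*conj(1) + 1*(1 + 3*exp(-2*I*pi/3) + exp(2*I*pi/3))*conj(1) + 1*(1 + exp(-2*I*pi/3) + 3*exp(2*I*pi/3))*conj(1)]
      = (1/3)[(5) + (1 + 3*exp(-2*I*pi/3) + exp(2*I*pi/3)) + (1 + exp(-2*I*pi/3) + 3*exp(2*I*pi/3))] = 3/3 = 1
  <chi_rho, chi_1> = (1/3)[1*(5)*conj(1) + 1*(1 + 3*exp(-2*I*pi/3) + exp(2*I*pi/3))*conj(exp(2*I*pi/3)) + 1*(1 + exp(-2*I*pi/3) + 3*exp(2*I*pi/3))*conj(exp(-2*I*pi/3))]
      = (1/3)[(5) + (1 + exp(-2*I*pi/3) + 3*exp(2*I*pi/3)) + (1 + 3*exp(-2*I*pi/3) + exp(2*I*pi/3))] = 3/3 = 1
  <chi_rho, chi_2> = (1/3)[1*(5)*conj(1) + 1*(1 + 3*exp(-2*I*pi/3) + exp(2*I*pi/3))*conj(exp(-2*I*pi/3)) + 1*(1 + exp(-2*I*pi/3) + 3*exp(2*I*pi/3))*conj(exp(2*I*pi/3))]
      = (1/3)[(5) + (2) + (2)] = 9/3 = 3
(Exp terms are combined using exp(i*s)*conj(exp(i*t)) = exp(i*(s-t)), and sums of them are collapsed using the identity that for every m > 1 the m distinct m-th roots of unity sum to 0, e.g. 1 + exp(2*I*pi/3) + exp(-2*I*pi/3) = 0.)
Dimension check: dim(rho) = sum (mult * dim) = 1*1 + 1*1 + 3*1 = 5 = chi_rho(e) = 5.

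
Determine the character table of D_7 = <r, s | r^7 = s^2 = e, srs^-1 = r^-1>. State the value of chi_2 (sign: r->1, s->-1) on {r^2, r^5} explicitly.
Conjugacy classes: {e} of size 1, {r^1, r^6} of size 2, {r^2, r^5} of size 2, {r^3, r^4} of size 2, {s, sr, ..., sr^6} of size 7.
Character table:
  irrep \ class              {e} (size 1)  {r^1, r^6} (size 2)  {r^2, r^5} (size 2)  {r^3, r^4} (size 2)  {s, sr, ..., sr^6} (size 7)
  chi_1 (triv)               1             1                    1                    1                    1                          
  chi_2 (sign: r->1, s->-1)  1             1                    1                    1                    -1                         
  chi_3 (2d, j=1)            2             2*cos(2*pi/7)        -2*cos(3*pi/7)       -2*cos(pi/7)         0                          
  chi_4 (2d, j=2)            2             -2*cos(3*pi/7)       -2*cos(pi/7)         2*cos(2*pi/7)        0                          
  chi_5 (2d, j=3)            2             -2*cos(pi/7)         2*cos(2*pi/7)        -2*cos(3*pi/7)       0                          

Spot check: chi_2 (sign: r->1, s->-1) on {r^2, r^5} = 1.

Proof sketch: D_7 has order 2*7 = 14 with 5 conjugacy classes, hence 5 irreducibles. Sum of squared dims 1 + 1 + 4 + 4 + 4 = 14 = |G|. Linear characters come from the abelianisation; the 2-dimensional irreps have character r^k -> 2*cos(2*pi*j*k/7), reflections -> 0.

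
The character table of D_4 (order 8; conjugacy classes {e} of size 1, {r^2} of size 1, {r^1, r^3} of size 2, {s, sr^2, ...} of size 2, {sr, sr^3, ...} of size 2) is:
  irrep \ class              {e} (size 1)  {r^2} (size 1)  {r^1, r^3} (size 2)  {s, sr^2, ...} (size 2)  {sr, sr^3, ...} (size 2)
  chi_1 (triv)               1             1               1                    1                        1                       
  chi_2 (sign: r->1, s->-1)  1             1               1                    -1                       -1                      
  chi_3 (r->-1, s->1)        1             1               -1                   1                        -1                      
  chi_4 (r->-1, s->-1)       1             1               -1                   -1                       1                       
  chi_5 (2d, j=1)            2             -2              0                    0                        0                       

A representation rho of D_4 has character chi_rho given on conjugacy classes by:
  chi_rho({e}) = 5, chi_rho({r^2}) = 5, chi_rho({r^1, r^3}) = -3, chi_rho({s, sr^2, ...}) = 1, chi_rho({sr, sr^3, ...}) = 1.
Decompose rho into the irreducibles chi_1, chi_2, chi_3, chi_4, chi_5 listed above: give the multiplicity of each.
Multiplicities: chi_1: 1, chi_2: 0, chi_3: 2, chi_4: 2, chi_5: 0.

Proof sketch: Use <chi_rho, chi> = (1/|G|) sum_C |C| * chi_rho(C) * conj(chi(C)) with |G| = 8 for each irreducible chi in the table:
  <chi_rho, chi_1> = (1/8)[1*(5)*conj(1) + 1*(5)*conj(1) + 2*(-3)*conj(1) + 2*(1)*conj(1) + 2*(1)*conj(1)]
      = (1/8)[(5) + (5) + (-6) + (2) + (2)] = 8/8 = 1
  <chi_rho, chi_2> = (1/8)[1*(5)*conj(1) + 1*(5)*conj(1) + 2*(-3)*conj(1) + 2*(1)*conj(-1) + 2*(1)*conj(-1)]
      = (1/8)[(5) + (5) + (-6) + (-2) + (-2)] = 0/8 = 0
  <chi_rho, chi_3> = (1/8)[1*(5)*conj(1) + 1*(5)*conj(1) + 2*(-3)*conj(-1) + 2*(1)*conj(1) + 2*(1)*conj(-1)]
      = (1/8)[(5) + (5) + (6) + (2) + (-2)] = 16/8 = 2
  <chi_rho, chi_4> = (1/8)[1*(5)*conj(1) + 1*(5)*conj(1) + 2*(-3)*conj(-1) + 2*(1)*conj(-1) + 2*(1)*conj(1)]
      = (1/8)[(5) + (5) + (6) + (-2) + (2)] = 16/8 = 2
  <chi_rho, chi_5> = (1/8)[1*(5)*conj(2) + 1*(5)*conj(-2) + 2*(-3)*conj(0) + 2*(1)*conj(0) + 2*(1)*conj(0)]
      = (1/8)[(10) + (-10) + (0) + (0) + (0)] = 0/8 = 0
Dimension check: dim(rho) = sum (mult * dim) = 1*1 + 0*1 + 2*1 + 2*1 + 0*2 = 5 = chi_rho(e) = 5.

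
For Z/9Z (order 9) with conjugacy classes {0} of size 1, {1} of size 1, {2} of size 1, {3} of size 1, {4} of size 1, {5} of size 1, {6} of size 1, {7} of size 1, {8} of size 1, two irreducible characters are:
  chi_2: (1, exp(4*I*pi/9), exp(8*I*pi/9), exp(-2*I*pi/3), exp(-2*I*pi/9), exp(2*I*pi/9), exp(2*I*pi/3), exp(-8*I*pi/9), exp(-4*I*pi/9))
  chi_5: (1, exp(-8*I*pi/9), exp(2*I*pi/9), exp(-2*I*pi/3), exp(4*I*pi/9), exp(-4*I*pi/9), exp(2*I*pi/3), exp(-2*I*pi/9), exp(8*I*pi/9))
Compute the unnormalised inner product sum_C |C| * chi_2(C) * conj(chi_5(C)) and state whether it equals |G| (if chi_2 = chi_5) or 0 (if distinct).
Sum = 0; so <chi_2, chi_5> = 0 (distinct irreducibles are orthogonal).

Derivation: Compute term by term over conjugacy classes (|C| * chi_2(C) * conj(chi_5(C))):
  1*(1)*conj(1) + 1*(exp(4*I*pi/9))*conj(exp(-8*I*pi/9)) + 1*(exp(8*I*pi/9))*conj(exp(2*I*pi/9)) + 1*(exp(-2*I*pi/3))*conj(exp(-2*I*pi/3)) + 1*(exp(-2*I*pi/9))*conj(exp(4*I*pi/9)) + 1*(exp(2*I*pi/9))*conj(exp(-4*I*pi/9)) + 1*(exp(2*I*pi/3))*conj(exp(2*I*pi/3)) + 1*(exp(-8*I*pi/9))*conj(exp(-2*I*pi/9)) + 1*(exp(-4*I*pi/9))*conj(exp(8*I*pi/9))
  = (1) + (exp(-2*I*pi/3)) + (exp(2*I*pi/3)) + (1) + (exp(-2*I*pi/3)) + (exp(2*I*pi/3)) + (1) + (exp(-2*I*pi/3)) + (exp(2*I*pi/3))
  = 0.
(Exp terms are combined using exp(i*s)*conj(exp(i*t)) = exp(i*(s-t)), and sums of them are collapsed using the identity that for every m > 1 the m distinct m-th roots of unity sum to 0, e.g. 1 + exp(2*I*pi/3) + exp(-2*I*pi/3) = 0.)
Dividing by |G| = 9 gives 0/9 = 0, matching the row-orthogonality relation <chi_2, chi_5> = [chi_2 = chi_5].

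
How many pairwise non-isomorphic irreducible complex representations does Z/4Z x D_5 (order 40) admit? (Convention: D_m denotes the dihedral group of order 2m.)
16

Derivation: The number of irreducible complex representations of a finite group equals its number of conjugacy classes. For a direct product, #classes(G x H) = #classes(G) * #classes(H). Z/4Z has 4 classes (abelian), D_5 has 4 classes, so 4 * 4 = 16, so Z/4Z x D_5 (order 40) has exactly 16 irreducible complex representations.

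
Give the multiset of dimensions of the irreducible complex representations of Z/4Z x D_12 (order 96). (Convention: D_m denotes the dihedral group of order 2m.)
Dimensions: 1, 1, 1, 1, 1, 1, 1, 1, 1, 1, 1, 1, 1, 1, 1, 1, 2, 2, 2, 2, 2, 2, 2, 2, 2, 2, 2, 2, 2, 2, 2, 2, 2, 2, 2, 2

Derivation: There are 36 irreducibles (= number of conjugacy classes). Their dimensions d_i satisfy sum d_i^2 = |G| = 96: 1 + 1 + 1 + 1 + 1 + 1 + 1 + 1 + 1 + 1 + 1 + 1 + 1 + 1 + 1 + 1 + 4 + 4 + 4 + 4 + 4 + 4 + 4 + 4 + 4 + 4 + 4 + 4 + 4 + 4 + 4 + 4 + 4 + 4 + 4 + 4 = 96. (For the product with Z/4Z: each of the 4 1-dim characters of Z/4Z tensors with each irrep of D_12, giving 4 copies of each D_12-dimension.)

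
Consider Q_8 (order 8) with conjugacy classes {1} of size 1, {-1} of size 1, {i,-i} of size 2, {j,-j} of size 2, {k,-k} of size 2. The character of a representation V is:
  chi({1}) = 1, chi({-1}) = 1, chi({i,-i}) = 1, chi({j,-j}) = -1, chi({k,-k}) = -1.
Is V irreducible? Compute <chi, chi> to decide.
Irreducible: <chi, chi> = 1.

Why: <chi, chi> = (1/|G|) sum_C |C| * |chi(C)|^2 = (1/8)[1*|1|^2 + 1*|1|^2 + 2*|1|^2 + 2*|-1|^2 + 2*|-1|^2]
  = (1/8)[(1) + (1) + (2) + (2) + (2)] = 8/8 = 1.
A character is irreducible iff <chi, chi> = 1, so this representation is irreducible.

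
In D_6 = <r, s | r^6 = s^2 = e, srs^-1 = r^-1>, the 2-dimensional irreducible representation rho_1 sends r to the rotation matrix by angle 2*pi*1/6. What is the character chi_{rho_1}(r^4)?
chi_{rho_1}(r^4) = 2*cos(2*pi*1*4/6) = -1

Explanation: rho_1(r^4) is rotation by angle 2*pi*1*4/6, whose trace is 2*cos(2*pi*1*4/6) = -1.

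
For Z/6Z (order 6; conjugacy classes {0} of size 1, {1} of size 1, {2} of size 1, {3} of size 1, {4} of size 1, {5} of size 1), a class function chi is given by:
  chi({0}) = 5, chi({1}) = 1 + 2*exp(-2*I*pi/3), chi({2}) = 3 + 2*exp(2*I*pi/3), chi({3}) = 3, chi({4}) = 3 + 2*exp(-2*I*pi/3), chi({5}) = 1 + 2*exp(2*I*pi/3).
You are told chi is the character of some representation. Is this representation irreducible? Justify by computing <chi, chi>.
Not irreducible (reducible): <chi, chi> = 9 > 1.

Proof sketch: <chi, chi> = (1/|G|) sum_C |C| * |chi(C)|^2 = (1/6)[1*|5|^2 + 1*|1 + 2*exp(-2*I*pi/3)|^2 + 1*|3 + 2*exp(2*I*pi/3)|^2 + 1*|3|^2 + 1*|3 + 2*exp(-2*I*pi/3)|^2 + 1*|1 + 2*exp(2*I*pi/3)|^2]
  = (1/6)[(25) + (3) + (7) + (9) + (7) + (3)] = 54/6 = 9.
(Exp terms are combined using exp(i*s)*conj(exp(i*t)) = exp(i*(s-t)), and sums of them are collapsed using the identity that for every m > 1 the m distinct m-th roots of unity sum to 0, e.g. 1 + exp(2*I*pi/3) + exp(-2*I*pi/3) = 0.)
A character is irreducible iff <chi, chi> = 1, so this representation is reducible.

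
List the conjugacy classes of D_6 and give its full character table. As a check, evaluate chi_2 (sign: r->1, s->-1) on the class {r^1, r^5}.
Conjugacy classes: {e} of size 1, {r^3} of size 1, {r^1, r^5} of size 2, {r^2, r^4} of size 2, {s, sr^2, ...} of size 3, {sr, sr^3, ...} of size 3.
Character table:
  irrep \ class              {e} (size 1)  {r^3} (size 1)  {r^1, r^5} (size 2)  {r^2, r^4} (size 2)  {s, sr^2, ...} (size 3)  {sr, sr^3, ...} (size 3)
  chi_1 (triv)               1             1               1                    1                    1                        1                       
  chi_2 (sign: r->1, s->-1)  1             1               1                    1                    -1                       -1                      
  chi_3 (r->-1, s->1)        1             -1              -1                   1                    1                        -1                      
  chi_4 (r->-1, s->-1)       1             -1              -1                   1                    -1                       1                       
  chi_5 (2d, j=1)            2             -2              1                    -1                   0                        0                       
  chi_6 (2d, j=2)            2             2               -1                   -1                   0                        0                       

Spot check: chi_2 (sign: r->1, s->-1) on {r^1, r^5} = 1.

Reasoning: D_6 has order 2*6 = 12 with 6 conjugacy classes, hence 6 irreducibles. Sum of squared dims 1 + 1 + 1 + 1 + 4 + 4 = 12 = |G|. Linear characters come from the abelianisation; the 2-dimensional irreps have character r^k -> 2*cos(2*pi*j*k/6), reflections -> 0.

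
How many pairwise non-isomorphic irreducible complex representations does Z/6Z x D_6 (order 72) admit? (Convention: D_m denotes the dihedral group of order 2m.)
36

Argument: The number of irreducible complex representations of a finite group equals its number of conjugacy classes. For a direct product, #classes(G x H) = #classes(G) * #classes(H). Z/6Z has 6 classes (abelian), D_6 has 6 classes, so 6 * 6 = 36, so Z/6Z x D_6 (order 72) has exactly 36 irreducible complex representations.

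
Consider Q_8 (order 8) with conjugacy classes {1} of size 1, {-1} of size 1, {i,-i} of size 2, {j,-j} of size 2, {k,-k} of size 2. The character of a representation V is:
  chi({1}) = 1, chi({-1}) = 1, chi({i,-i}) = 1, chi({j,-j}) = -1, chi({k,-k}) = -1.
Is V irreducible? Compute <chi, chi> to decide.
Irreducible: <chi, chi> = 1.

Working: <chi, chi> = (1/|G|) sum_C |C| * |chi(C)|^2 = (1/8)[1*|1|^2 + 1*|1|^2 + 2*|1|^2 + 2*|-1|^2 + 2*|-1|^2]
  = (1/8)[(1) + (1) + (2) + (2) + (2)] = 8/8 = 1.
A character is irreducible iff <chi, chi> = 1, so this representation is irreducible.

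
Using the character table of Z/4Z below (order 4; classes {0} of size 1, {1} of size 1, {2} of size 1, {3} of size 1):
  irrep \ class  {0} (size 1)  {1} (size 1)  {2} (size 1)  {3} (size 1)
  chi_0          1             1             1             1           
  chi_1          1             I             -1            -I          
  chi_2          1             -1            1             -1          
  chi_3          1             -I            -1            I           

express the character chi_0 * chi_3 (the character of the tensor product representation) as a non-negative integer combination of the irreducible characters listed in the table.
chi_0 tensor chi_3 = chi_3 (all other irreducibles have multiplicity 0).

Details: The character of a tensor product is the pointwise product (chi_0 * chi_3)(C) = chi_0(C) * chi_3(C):
  {0}: (1)*(1), {1}: (1)*(-I), {2}: (1)*(-1), {3}: (1)*(I)
so (chi_0 * chi_3) takes values
  {0} -> 1, {1} -> -I, {2} -> -1, {3} -> I.
Now take the inner product of this character with each irreducible chi from the table, <chi_0*chi_3, chi> = (1/4) sum_C |C| (chi_0*chi_3)(C) conj(chi(C)):
  <chi_0*chi_3, chi_0> = (1/4)[1*(1)*conj(1) + 1*(-I)*conj(1) + 1*(-1)*conj(1) + 1*(I)*conj(1)]
      = (1/4)[(1) + (-I) + (-1) + (I)] = 0/4 = 0
  <chi_0*chi_3, chi_1> = (1/4)[1*(1)*conj(1) + 1*(-I)*conj(I) + 1*(-1)*conj(-1) + 1*(I)*conj(-I)]
      = (1/4)[(1) + (-1) + (1) + (-1)] = 0/4 = 0
  <chi_0*chi_3, chi_2> = (1/4)[1*(1)*conj(1) + 1*(-I)*conj(-1) + 1*(-1)*conj(1) + 1*(I)*conj(-1)]
      = (1/4)[(1) + (I) + (-1) + (-I)] = 0/4 = 0
  <chi_0*chi_3, chi_3> = (1/4)[1*(1)*conj(1) + 1*(-I)*conj(-I) + 1*(-1)*conj(-1) + 1*(I)*conj(I)]
      = (1/4)[(1) + (1) + (1) + (1)] = 4/4 = 1
(Exp terms are combined using exp(i*s)*conj(exp(i*t)) = exp(i*(s-t)), and sums of them are collapsed using the identity that for every m > 1 the m distinct m-th roots of unity sum to 0, e.g. 1 + exp(2*I*pi/3) + exp(-2*I*pi/3) = 0.)
Hence the multiplicities are chi_3: 1. Dimension check: dim(chi_0)*dim(chi_3) = 1*1 = 1 and sum (mult * dim) = 1*1 = 1.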